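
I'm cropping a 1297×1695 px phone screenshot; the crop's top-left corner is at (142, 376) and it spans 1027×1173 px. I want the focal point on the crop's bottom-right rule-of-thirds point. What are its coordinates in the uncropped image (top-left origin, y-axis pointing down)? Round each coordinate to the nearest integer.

One third of the crop width 1027 is 342.33 px.
One third of the crop height 1173 is 391.00 px.
The bottom-right point is two-thirds across and two-thirds down within the crop:
x = 142 + 2 × 342.33 ≈ 827; y = 376 + 2 × 391.00 ≈ 1158.

(827, 1158)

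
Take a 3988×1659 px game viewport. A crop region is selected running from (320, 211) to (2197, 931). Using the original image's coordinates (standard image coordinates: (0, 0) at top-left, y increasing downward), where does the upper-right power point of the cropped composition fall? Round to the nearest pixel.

Crop width = 2197 − 320 = 1877 px; one third is 625.67 px.
Crop height = 931 − 211 = 720 px; one third is 240.00 px.
The upper-right point is two-thirds across and one-third down within the crop:
x = 320 + 2 × 625.67 ≈ 1571; y = 211 + 1 × 240.00 ≈ 451.

x = 1571 px, y = 451 px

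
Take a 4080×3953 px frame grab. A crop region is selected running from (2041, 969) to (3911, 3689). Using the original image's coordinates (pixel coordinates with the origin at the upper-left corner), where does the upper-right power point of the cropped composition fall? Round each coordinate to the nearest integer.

Crop width = 3911 − 2041 = 1870 px; one third is 623.33 px.
Crop height = 3689 − 969 = 2720 px; one third is 906.67 px.
The upper-right point is two-thirds across and one-third down within the crop:
x = 2041 + 2 × 623.33 ≈ 3288; y = 969 + 1 × 906.67 ≈ 1876.

(3288, 1876)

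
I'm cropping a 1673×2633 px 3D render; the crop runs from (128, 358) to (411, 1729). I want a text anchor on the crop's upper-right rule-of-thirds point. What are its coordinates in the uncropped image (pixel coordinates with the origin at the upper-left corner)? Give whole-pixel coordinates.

x = 317 px, y = 815 px

Crop width = 411 − 128 = 283 px; one third is 94.33 px.
Crop height = 1729 − 358 = 1371 px; one third is 457.00 px.
The upper-right point is two-thirds across and one-third down within the crop:
x = 128 + 2 × 94.33 ≈ 317; y = 358 + 1 × 457.00 ≈ 815.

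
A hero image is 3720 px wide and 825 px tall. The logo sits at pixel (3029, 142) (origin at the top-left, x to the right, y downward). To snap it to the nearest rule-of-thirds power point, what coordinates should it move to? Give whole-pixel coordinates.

Third lines: x ∈ {1240, 2480}, y ∈ {275, 550}.
3029 is closer to x = 2480; 142 is closer to y = 275.
So the nearest intersection is the upper-right power point.

(2480, 275)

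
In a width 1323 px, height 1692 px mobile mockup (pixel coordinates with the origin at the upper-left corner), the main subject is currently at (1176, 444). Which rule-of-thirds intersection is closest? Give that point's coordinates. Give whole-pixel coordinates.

Third lines: x ∈ {441, 882}, y ∈ {564, 1128}.
1176 is closer to x = 882; 444 is closer to y = 564.
So the nearest intersection is the upper-right power point.

x = 882 px, y = 564 px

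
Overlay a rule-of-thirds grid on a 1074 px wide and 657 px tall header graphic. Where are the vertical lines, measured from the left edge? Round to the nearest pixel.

1074 / 3 = 358, so the vertical lines sit at one and two thirds of 1074.

x = 358 px and x = 716 px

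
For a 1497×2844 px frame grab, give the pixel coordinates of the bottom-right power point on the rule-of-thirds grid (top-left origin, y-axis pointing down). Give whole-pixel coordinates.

(998, 1896)

The bottom-right point sits two-thirds of the way across and two-thirds of the way down.
x = 2 × 1497/3 ≈ 998; y = 2 × 2844/3 ≈ 1896.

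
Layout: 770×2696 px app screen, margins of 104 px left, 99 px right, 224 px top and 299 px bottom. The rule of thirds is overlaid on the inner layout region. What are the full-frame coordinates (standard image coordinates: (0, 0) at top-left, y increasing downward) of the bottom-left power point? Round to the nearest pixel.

(293, 1673)

Content width = 770 − 104 − 99 = 567 px; content height = 2696 − 224 − 299 = 2173 px.
Bottom-left is one-third across and two-thirds down within the inner layout region.
x = 104 + 1 × 567/3 = 104 + 189.00 ≈ 293
y = 224 + 2 × 2173/3 = 224 + 1448.67 ≈ 1673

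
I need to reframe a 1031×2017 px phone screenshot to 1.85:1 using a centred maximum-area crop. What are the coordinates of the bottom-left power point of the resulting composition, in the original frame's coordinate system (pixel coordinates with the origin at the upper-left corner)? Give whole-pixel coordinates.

(344, 1101)

1031/2017 < 1.85/1, so the 1.85:1 crop keeps the full width 1031 and trims height to 1031 × 1/1.85 = 557.30 px.
Top offset = (2017 − 557.30)/2 = 729.85 px; left offset = 0.
Bottom-left is one-third across and two-thirds down within the crop:
x = 0.00 + 1 × 1031.00/3 ≈ 344; y = 729.85 + 2 × 557.30/3 ≈ 1101.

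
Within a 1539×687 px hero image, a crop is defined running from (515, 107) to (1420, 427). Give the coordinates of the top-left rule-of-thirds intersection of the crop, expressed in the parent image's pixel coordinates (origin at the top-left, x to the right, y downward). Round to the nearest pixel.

(817, 214)

Crop width = 1420 − 515 = 905 px; one third is 301.67 px.
Crop height = 427 − 107 = 320 px; one third is 106.67 px.
The top-left point is one-third across and one-third down within the crop:
x = 515 + 1 × 301.67 ≈ 817; y = 107 + 1 × 106.67 ≈ 214.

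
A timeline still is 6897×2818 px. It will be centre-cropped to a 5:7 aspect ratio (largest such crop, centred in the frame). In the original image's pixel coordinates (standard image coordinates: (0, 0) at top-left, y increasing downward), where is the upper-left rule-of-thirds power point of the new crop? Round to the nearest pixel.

(3113, 939)

6897/2818 > 5/7, so the 5:7 crop keeps the full height 2818 and trims width to 2818 × 5/7 = 2012.86 px.
Left offset = (6897 − 2012.86)/2 = 2442.07 px; top offset = 0.
Upper-left is one-third across and one-third down within the crop:
x = 2442.07 + 1 × 2012.86/3 ≈ 3113; y = 0.00 + 1 × 2818.00/3 ≈ 939.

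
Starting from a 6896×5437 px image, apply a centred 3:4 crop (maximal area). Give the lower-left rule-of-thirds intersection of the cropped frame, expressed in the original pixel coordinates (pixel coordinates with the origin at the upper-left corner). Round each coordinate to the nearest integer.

x = 2768 px, y = 3625 px

6896/5437 > 3/4, so the 3:4 crop keeps the full height 5437 and trims width to 5437 × 3/4 = 4077.75 px.
Left offset = (6896 − 4077.75)/2 = 1409.12 px; top offset = 0.
Lower-left is one-third across and two-thirds down within the crop:
x = 1409.12 + 1 × 4077.75/3 ≈ 2768; y = 0.00 + 2 × 5437.00/3 ≈ 3625.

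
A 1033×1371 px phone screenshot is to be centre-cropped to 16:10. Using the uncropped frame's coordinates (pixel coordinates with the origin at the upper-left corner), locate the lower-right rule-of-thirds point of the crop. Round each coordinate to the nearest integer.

1033/1371 < 16/10, so the 16:10 crop keeps the full width 1033 and trims height to 1033 × 10/16 = 645.62 px.
Top offset = (1371 − 645.62)/2 = 362.69 px; left offset = 0.
Lower-right is two-thirds across and two-thirds down within the crop:
x = 0.00 + 2 × 1033.00/3 ≈ 689; y = 362.69 + 2 × 645.62/3 ≈ 793.

(689, 793)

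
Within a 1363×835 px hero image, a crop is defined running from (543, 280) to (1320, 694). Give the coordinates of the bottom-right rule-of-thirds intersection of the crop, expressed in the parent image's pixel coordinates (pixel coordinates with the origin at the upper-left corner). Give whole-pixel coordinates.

Crop width = 1320 − 543 = 777 px; one third is 259.00 px.
Crop height = 694 − 280 = 414 px; one third is 138.00 px.
The bottom-right point is two-thirds across and two-thirds down within the crop:
x = 543 + 2 × 259.00 ≈ 1061; y = 280 + 2 × 138.00 ≈ 556.

x = 1061 px, y = 556 px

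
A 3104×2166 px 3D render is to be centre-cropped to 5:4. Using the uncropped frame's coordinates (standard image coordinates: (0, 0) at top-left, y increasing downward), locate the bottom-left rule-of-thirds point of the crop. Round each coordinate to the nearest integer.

(1101, 1444)

3104/2166 > 5/4, so the 5:4 crop keeps the full height 2166 and trims width to 2166 × 5/4 = 2707.50 px.
Left offset = (3104 − 2707.50)/2 = 198.25 px; top offset = 0.
Bottom-left is one-third across and two-thirds down within the crop:
x = 198.25 + 1 × 2707.50/3 ≈ 1101; y = 0.00 + 2 × 2166.00/3 ≈ 1444.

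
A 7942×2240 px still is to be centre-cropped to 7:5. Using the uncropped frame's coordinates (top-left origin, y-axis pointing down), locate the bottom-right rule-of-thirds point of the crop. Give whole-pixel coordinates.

(4494, 1493)

7942/2240 > 7/5, so the 7:5 crop keeps the full height 2240 and trims width to 2240 × 7/5 = 3136.00 px.
Left offset = (7942 − 3136.00)/2 = 2403.00 px; top offset = 0.
Bottom-right is two-thirds across and two-thirds down within the crop:
x = 2403.00 + 2 × 3136.00/3 ≈ 4494; y = 0.00 + 2 × 2240.00/3 ≈ 1493.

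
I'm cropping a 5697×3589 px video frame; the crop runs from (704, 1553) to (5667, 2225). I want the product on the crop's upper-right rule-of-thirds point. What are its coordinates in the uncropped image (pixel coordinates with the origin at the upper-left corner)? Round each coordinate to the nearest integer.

Crop width = 5667 − 704 = 4963 px; one third is 1654.33 px.
Crop height = 2225 − 1553 = 672 px; one third is 224.00 px.
The upper-right point is two-thirds across and one-third down within the crop:
x = 704 + 2 × 1654.33 ≈ 4013; y = 1553 + 1 × 224.00 ≈ 1777.

(4013, 1777)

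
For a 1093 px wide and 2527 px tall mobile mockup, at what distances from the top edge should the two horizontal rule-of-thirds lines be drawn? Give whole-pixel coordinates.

y = 842 px and y = 1685 px

2527 / 3 = 842.33, so the horizontal lines sit at one and two thirds of 2527.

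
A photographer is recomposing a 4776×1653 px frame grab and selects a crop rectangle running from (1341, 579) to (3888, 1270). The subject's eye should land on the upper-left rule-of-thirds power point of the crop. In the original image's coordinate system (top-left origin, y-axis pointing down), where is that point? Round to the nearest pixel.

Crop width = 3888 − 1341 = 2547 px; one third is 849.00 px.
Crop height = 1270 − 579 = 691 px; one third is 230.33 px.
The upper-left point is one-third across and one-third down within the crop:
x = 1341 + 1 × 849.00 ≈ 2190; y = 579 + 1 × 230.33 ≈ 809.

(2190, 809)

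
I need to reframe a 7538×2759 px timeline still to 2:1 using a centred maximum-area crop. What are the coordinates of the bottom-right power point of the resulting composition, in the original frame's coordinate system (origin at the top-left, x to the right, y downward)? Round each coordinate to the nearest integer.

(4689, 1839)

7538/2759 > 2/1, so the 2:1 crop keeps the full height 2759 and trims width to 2759 × 2/1 = 5518.00 px.
Left offset = (7538 − 5518.00)/2 = 1010.00 px; top offset = 0.
Bottom-right is two-thirds across and two-thirds down within the crop:
x = 1010.00 + 2 × 5518.00/3 ≈ 4689; y = 0.00 + 2 × 2759.00/3 ≈ 1839.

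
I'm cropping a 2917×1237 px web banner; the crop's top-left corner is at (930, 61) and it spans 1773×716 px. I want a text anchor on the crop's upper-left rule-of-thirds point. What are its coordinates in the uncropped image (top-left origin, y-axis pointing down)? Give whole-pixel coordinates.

x = 1521 px, y = 300 px

One third of the crop width 1773 is 591.00 px.
One third of the crop height 716 is 238.67 px.
The upper-left point is one-third across and one-third down within the crop:
x = 930 + 1 × 591.00 ≈ 1521; y = 61 + 1 × 238.67 ≈ 300.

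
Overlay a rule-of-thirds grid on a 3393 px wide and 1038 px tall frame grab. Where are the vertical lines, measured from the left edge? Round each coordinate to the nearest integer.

1131 px and 2262 px

3393 / 3 = 1131, so the vertical lines sit at one and two thirds of 3393.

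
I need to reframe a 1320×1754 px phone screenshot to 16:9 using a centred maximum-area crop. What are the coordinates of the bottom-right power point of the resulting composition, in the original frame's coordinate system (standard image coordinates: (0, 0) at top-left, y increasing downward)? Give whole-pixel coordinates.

x = 880 px, y = 1001 px

1320/1754 < 16/9, so the 16:9 crop keeps the full width 1320 and trims height to 1320 × 9/16 = 742.50 px.
Top offset = (1754 − 742.50)/2 = 505.75 px; left offset = 0.
Bottom-right is two-thirds across and two-thirds down within the crop:
x = 0.00 + 2 × 1320.00/3 ≈ 880; y = 505.75 + 2 × 742.50/3 ≈ 1001.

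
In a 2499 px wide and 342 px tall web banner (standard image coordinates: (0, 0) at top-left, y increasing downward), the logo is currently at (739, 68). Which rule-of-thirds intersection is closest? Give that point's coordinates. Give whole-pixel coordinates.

Third lines: x ∈ {833, 1666}, y ∈ {114, 228}.
739 is closer to x = 833; 68 is closer to y = 114.
So the nearest intersection is the upper-left power point.

x = 833 px, y = 114 px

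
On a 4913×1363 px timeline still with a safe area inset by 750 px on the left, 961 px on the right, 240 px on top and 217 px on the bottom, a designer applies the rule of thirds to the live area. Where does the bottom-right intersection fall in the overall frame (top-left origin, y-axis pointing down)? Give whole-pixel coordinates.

x = 2885 px, y = 844 px

Content width = 4913 − 750 − 961 = 3202 px; content height = 1363 − 240 − 217 = 906 px.
Bottom-right is two-thirds across and two-thirds down within the live area.
x = 750 + 2 × 3202/3 = 750 + 2134.67 ≈ 2885
y = 240 + 2 × 906/3 = 240 + 604.00 ≈ 844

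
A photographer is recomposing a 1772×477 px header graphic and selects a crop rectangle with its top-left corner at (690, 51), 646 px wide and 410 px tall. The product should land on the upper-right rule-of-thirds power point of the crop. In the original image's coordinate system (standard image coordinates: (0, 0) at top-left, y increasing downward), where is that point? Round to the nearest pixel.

(1121, 188)

One third of the crop width 646 is 215.33 px.
One third of the crop height 410 is 136.67 px.
The upper-right point is two-thirds across and one-third down within the crop:
x = 690 + 2 × 215.33 ≈ 1121; y = 51 + 1 × 136.67 ≈ 188.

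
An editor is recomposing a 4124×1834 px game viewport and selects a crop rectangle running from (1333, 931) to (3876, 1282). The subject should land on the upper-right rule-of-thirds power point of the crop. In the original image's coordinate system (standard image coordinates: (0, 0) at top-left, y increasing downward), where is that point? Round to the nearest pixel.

x = 3028 px, y = 1048 px

Crop width = 3876 − 1333 = 2543 px; one third is 847.67 px.
Crop height = 1282 − 931 = 351 px; one third is 117.00 px.
The upper-right point is two-thirds across and one-third down within the crop:
x = 1333 + 2 × 847.67 ≈ 3028; y = 931 + 1 × 117.00 ≈ 1048.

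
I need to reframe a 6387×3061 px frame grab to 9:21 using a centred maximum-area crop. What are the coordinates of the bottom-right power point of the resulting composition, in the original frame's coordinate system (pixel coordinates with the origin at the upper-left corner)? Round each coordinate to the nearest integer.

6387/3061 > 9/21, so the 9:21 crop keeps the full height 3061 and trims width to 3061 × 9/21 = 1311.86 px.
Left offset = (6387 − 1311.86)/2 = 2537.57 px; top offset = 0.
Bottom-right is two-thirds across and two-thirds down within the crop:
x = 2537.57 + 2 × 1311.86/3 ≈ 3412; y = 0.00 + 2 × 3061.00/3 ≈ 2041.

x = 3412 px, y = 2041 px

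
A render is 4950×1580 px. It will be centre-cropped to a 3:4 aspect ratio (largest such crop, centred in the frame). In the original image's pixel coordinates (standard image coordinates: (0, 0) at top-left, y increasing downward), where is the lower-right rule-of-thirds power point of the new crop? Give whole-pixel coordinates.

x = 2673 px, y = 1053 px

4950/1580 > 3/4, so the 3:4 crop keeps the full height 1580 and trims width to 1580 × 3/4 = 1185.00 px.
Left offset = (4950 − 1185.00)/2 = 1882.50 px; top offset = 0.
Lower-right is two-thirds across and two-thirds down within the crop:
x = 1882.50 + 2 × 1185.00/3 ≈ 2673; y = 0.00 + 2 × 1580.00/3 ≈ 1053.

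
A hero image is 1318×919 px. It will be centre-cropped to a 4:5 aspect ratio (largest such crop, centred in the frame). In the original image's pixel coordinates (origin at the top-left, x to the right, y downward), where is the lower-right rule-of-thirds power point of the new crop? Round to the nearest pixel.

(782, 613)

1318/919 > 4/5, so the 4:5 crop keeps the full height 919 and trims width to 919 × 4/5 = 735.20 px.
Left offset = (1318 − 735.20)/2 = 291.40 px; top offset = 0.
Lower-right is two-thirds across and two-thirds down within the crop:
x = 291.40 + 2 × 735.20/3 ≈ 782; y = 0.00 + 2 × 919.00/3 ≈ 613.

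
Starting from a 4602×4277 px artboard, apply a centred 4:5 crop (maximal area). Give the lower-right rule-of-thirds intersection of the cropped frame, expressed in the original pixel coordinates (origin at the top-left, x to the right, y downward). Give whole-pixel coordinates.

(2871, 2851)

4602/4277 > 4/5, so the 4:5 crop keeps the full height 4277 and trims width to 4277 × 4/5 = 3421.60 px.
Left offset = (4602 − 3421.60)/2 = 590.20 px; top offset = 0.
Lower-right is two-thirds across and two-thirds down within the crop:
x = 590.20 + 2 × 3421.60/3 ≈ 2871; y = 0.00 + 2 × 4277.00/3 ≈ 2851.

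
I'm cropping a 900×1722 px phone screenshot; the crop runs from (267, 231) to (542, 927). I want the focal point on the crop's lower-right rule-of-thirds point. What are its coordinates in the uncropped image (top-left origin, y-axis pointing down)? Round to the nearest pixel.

Crop width = 542 − 267 = 275 px; one third is 91.67 px.
Crop height = 927 − 231 = 696 px; one third is 232.00 px.
The lower-right point is two-thirds across and two-thirds down within the crop:
x = 267 + 2 × 91.67 ≈ 450; y = 231 + 2 × 232.00 ≈ 695.

x = 450 px, y = 695 px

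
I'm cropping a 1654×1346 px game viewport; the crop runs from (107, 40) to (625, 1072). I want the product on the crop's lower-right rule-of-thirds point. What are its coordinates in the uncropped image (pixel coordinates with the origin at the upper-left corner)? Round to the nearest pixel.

(452, 728)

Crop width = 625 − 107 = 518 px; one third is 172.67 px.
Crop height = 1072 − 40 = 1032 px; one third is 344.00 px.
The lower-right point is two-thirds across and two-thirds down within the crop:
x = 107 + 2 × 172.67 ≈ 452; y = 40 + 2 × 344.00 ≈ 728.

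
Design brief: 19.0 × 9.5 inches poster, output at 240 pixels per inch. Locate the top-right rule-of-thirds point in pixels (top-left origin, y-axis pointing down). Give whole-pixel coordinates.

(3040, 760)

In pixels the canvas is 19.0 × 240 = 4560 wide and 9.5 × 240 = 2280 tall.
The top-right point is two-thirds across and one-third down:
x = 2 × 4560/3 ≈ 3040; y = 1 × 2280/3 ≈ 760.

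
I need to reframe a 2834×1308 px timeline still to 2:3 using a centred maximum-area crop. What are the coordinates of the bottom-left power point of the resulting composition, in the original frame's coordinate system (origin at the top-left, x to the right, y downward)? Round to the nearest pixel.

2834/1308 > 2/3, so the 2:3 crop keeps the full height 1308 and trims width to 1308 × 2/3 = 872.00 px.
Left offset = (2834 − 872.00)/2 = 981.00 px; top offset = 0.
Bottom-left is one-third across and two-thirds down within the crop:
x = 981.00 + 1 × 872.00/3 ≈ 1272; y = 0.00 + 2 × 1308.00/3 ≈ 872.

(1272, 872)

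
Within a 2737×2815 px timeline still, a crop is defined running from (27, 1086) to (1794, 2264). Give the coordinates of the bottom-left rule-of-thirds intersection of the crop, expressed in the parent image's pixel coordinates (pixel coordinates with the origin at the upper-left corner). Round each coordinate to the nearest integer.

x = 616 px, y = 1871 px

Crop width = 1794 − 27 = 1767 px; one third is 589.00 px.
Crop height = 2264 − 1086 = 1178 px; one third is 392.67 px.
The bottom-left point is one-third across and two-thirds down within the crop:
x = 27 + 1 × 589.00 ≈ 616; y = 1086 + 2 × 392.67 ≈ 1871.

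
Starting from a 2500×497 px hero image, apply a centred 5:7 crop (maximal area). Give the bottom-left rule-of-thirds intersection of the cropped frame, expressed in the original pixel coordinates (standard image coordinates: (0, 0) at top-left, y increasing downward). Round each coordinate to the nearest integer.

2500/497 > 5/7, so the 5:7 crop keeps the full height 497 and trims width to 497 × 5/7 = 355.00 px.
Left offset = (2500 − 355.00)/2 = 1072.50 px; top offset = 0.
Bottom-left is one-third across and two-thirds down within the crop:
x = 1072.50 + 1 × 355.00/3 ≈ 1191; y = 0.00 + 2 × 497.00/3 ≈ 331.

(1191, 331)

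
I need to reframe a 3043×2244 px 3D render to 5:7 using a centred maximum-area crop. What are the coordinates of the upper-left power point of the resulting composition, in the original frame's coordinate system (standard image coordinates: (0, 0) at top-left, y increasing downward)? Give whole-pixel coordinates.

x = 1254 px, y = 748 px

3043/2244 > 5/7, so the 5:7 crop keeps the full height 2244 and trims width to 2244 × 5/7 = 1602.86 px.
Left offset = (3043 − 1602.86)/2 = 720.07 px; top offset = 0.
Upper-left is one-third across and one-third down within the crop:
x = 720.07 + 1 × 1602.86/3 ≈ 1254; y = 0.00 + 1 × 2244.00/3 ≈ 748.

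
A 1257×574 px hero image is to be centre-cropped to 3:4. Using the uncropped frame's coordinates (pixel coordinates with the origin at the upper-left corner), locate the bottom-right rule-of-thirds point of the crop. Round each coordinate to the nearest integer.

1257/574 > 3/4, so the 3:4 crop keeps the full height 574 and trims width to 574 × 3/4 = 430.50 px.
Left offset = (1257 − 430.50)/2 = 413.25 px; top offset = 0.
Bottom-right is two-thirds across and two-thirds down within the crop:
x = 413.25 + 2 × 430.50/3 ≈ 700; y = 0.00 + 2 × 574.00/3 ≈ 383.

x = 700 px, y = 383 px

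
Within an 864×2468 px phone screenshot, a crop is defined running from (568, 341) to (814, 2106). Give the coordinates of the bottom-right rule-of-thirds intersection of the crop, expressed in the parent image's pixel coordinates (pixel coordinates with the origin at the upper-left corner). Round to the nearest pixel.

(732, 1518)

Crop width = 814 − 568 = 246 px; one third is 82.00 px.
Crop height = 2106 − 341 = 1765 px; one third is 588.33 px.
The bottom-right point is two-thirds across and two-thirds down within the crop:
x = 568 + 2 × 82.00 ≈ 732; y = 341 + 2 × 588.33 ≈ 1518.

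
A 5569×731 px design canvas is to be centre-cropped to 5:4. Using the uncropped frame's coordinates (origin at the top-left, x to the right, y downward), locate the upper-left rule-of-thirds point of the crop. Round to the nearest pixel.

(2632, 244)

5569/731 > 5/4, so the 5:4 crop keeps the full height 731 and trims width to 731 × 5/4 = 913.75 px.
Left offset = (5569 − 913.75)/2 = 2327.62 px; top offset = 0.
Upper-left is one-third across and one-third down within the crop:
x = 2327.62 + 1 × 913.75/3 ≈ 2632; y = 0.00 + 1 × 731.00/3 ≈ 244.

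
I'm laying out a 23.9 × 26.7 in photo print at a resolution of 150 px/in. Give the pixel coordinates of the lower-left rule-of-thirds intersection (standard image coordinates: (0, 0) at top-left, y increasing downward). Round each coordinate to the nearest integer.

In pixels the canvas is 23.9 × 150 = 3585 wide and 26.7 × 150 = 4005 tall.
The lower-left point is one-third across and two-thirds down:
x = 1 × 3585/3 ≈ 1195; y = 2 × 4005/3 ≈ 2670.

x = 1195 px, y = 2670 px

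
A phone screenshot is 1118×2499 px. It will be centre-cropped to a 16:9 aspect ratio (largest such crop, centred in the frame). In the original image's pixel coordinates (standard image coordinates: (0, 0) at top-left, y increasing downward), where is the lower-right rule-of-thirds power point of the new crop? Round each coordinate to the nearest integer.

x = 745 px, y = 1354 px

1118/2499 < 16/9, so the 16:9 crop keeps the full width 1118 and trims height to 1118 × 9/16 = 628.88 px.
Top offset = (2499 − 628.88)/2 = 935.06 px; left offset = 0.
Lower-right is two-thirds across and two-thirds down within the crop:
x = 0.00 + 2 × 1118.00/3 ≈ 745; y = 935.06 + 2 × 628.88/3 ≈ 1354.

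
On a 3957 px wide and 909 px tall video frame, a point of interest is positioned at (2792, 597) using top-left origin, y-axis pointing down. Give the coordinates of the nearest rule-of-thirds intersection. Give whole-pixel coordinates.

Third lines: x ∈ {1319, 2638}, y ∈ {303, 606}.
2792 is closer to x = 2638; 597 is closer to y = 606.
So the nearest intersection is the lower-right power point.

(2638, 606)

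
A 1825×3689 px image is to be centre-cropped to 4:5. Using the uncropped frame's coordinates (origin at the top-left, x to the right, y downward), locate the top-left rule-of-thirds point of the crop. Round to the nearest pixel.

1825/3689 < 4/5, so the 4:5 crop keeps the full width 1825 and trims height to 1825 × 5/4 = 2281.25 px.
Top offset = (3689 − 2281.25)/2 = 703.88 px; left offset = 0.
Top-left is one-third across and one-third down within the crop:
x = 0.00 + 1 × 1825.00/3 ≈ 608; y = 703.88 + 1 × 2281.25/3 ≈ 1464.

(608, 1464)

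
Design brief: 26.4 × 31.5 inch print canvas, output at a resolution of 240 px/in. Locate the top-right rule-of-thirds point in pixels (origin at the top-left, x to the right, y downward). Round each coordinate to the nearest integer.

(4224, 2520)

In pixels the canvas is 26.4 × 240 = 6336 wide and 31.5 × 240 = 7560 tall.
The top-right point is two-thirds across and one-third down:
x = 2 × 6336/3 ≈ 4224; y = 1 × 7560/3 ≈ 2520.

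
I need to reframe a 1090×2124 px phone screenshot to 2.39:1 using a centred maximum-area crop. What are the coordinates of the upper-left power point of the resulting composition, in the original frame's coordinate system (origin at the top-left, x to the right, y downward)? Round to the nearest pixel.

1090/2124 < 2.39/1, so the 2.39:1 crop keeps the full width 1090 and trims height to 1090 × 1/2.39 = 456.07 px.
Top offset = (2124 − 456.07)/2 = 833.97 px; left offset = 0.
Upper-left is one-third across and one-third down within the crop:
x = 0.00 + 1 × 1090.00/3 ≈ 363; y = 833.97 + 1 × 456.07/3 ≈ 986.

x = 363 px, y = 986 px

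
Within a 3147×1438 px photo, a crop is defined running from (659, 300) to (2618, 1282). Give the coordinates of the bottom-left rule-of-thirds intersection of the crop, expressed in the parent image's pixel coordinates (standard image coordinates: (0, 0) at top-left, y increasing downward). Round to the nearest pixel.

(1312, 955)

Crop width = 2618 − 659 = 1959 px; one third is 653.00 px.
Crop height = 1282 − 300 = 982 px; one third is 327.33 px.
The bottom-left point is one-third across and two-thirds down within the crop:
x = 659 + 1 × 653.00 ≈ 1312; y = 300 + 2 × 327.33 ≈ 955.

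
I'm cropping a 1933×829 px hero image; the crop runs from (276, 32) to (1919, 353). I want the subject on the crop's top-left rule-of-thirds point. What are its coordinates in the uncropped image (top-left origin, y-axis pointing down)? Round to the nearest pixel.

(824, 139)

Crop width = 1919 − 276 = 1643 px; one third is 547.67 px.
Crop height = 353 − 32 = 321 px; one third is 107.00 px.
The top-left point is one-third across and one-third down within the crop:
x = 276 + 1 × 547.67 ≈ 824; y = 32 + 1 × 107.00 ≈ 139.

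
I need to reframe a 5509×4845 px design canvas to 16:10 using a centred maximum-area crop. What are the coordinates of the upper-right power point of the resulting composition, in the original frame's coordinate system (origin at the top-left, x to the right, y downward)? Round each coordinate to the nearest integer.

(3673, 1849)

5509/4845 < 16/10, so the 16:10 crop keeps the full width 5509 and trims height to 5509 × 10/16 = 3443.12 px.
Top offset = (4845 − 3443.12)/2 = 700.94 px; left offset = 0.
Upper-right is two-thirds across and one-third down within the crop:
x = 0.00 + 2 × 5509.00/3 ≈ 3673; y = 700.94 + 1 × 3443.12/3 ≈ 1849.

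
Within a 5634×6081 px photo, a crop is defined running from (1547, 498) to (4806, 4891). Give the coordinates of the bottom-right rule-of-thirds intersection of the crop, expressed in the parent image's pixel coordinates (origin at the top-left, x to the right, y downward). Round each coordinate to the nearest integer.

(3720, 3427)

Crop width = 4806 − 1547 = 3259 px; one third is 1086.33 px.
Crop height = 4891 − 498 = 4393 px; one third is 1464.33 px.
The bottom-right point is two-thirds across and two-thirds down within the crop:
x = 1547 + 2 × 1086.33 ≈ 3720; y = 498 + 2 × 1464.33 ≈ 3427.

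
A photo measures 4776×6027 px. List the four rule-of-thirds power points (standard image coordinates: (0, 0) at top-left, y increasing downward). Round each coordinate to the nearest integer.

(1592, 2009), (3184, 2009), (1592, 4018), (3184, 4018)

One third of 4776 is 1592; one third of 6027 is 2009.
Vertical third lines at x = 1592 and x = 3184; horizontal third lines at y = 2009 and y = 4018.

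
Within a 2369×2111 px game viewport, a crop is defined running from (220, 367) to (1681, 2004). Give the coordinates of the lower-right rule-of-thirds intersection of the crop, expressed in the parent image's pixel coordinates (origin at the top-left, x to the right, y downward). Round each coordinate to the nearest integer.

(1194, 1458)

Crop width = 1681 − 220 = 1461 px; one third is 487.00 px.
Crop height = 2004 − 367 = 1637 px; one third is 545.67 px.
The lower-right point is two-thirds across and two-thirds down within the crop:
x = 220 + 2 × 487.00 ≈ 1194; y = 367 + 2 × 545.67 ≈ 1458.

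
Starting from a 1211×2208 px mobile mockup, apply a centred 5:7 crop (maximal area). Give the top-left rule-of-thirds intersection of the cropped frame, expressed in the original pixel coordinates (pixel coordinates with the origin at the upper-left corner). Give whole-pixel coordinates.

(404, 821)

1211/2208 < 5/7, so the 5:7 crop keeps the full width 1211 and trims height to 1211 × 7/5 = 1695.40 px.
Top offset = (2208 − 1695.40)/2 = 256.30 px; left offset = 0.
Top-left is one-third across and one-third down within the crop:
x = 0.00 + 1 × 1211.00/3 ≈ 404; y = 256.30 + 1 × 1695.40/3 ≈ 821.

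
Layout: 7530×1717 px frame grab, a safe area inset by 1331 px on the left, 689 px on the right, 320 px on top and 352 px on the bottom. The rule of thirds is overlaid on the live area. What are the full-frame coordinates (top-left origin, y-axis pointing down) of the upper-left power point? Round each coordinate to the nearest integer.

Content width = 7530 − 1331 − 689 = 5510 px; content height = 1717 − 320 − 352 = 1045 px.
Upper-left is one-third across and one-third down within the live area.
x = 1331 + 1 × 5510/3 = 1331 + 1836.67 ≈ 3168
y = 320 + 1 × 1045/3 = 320 + 348.33 ≈ 668

x = 3168 px, y = 668 px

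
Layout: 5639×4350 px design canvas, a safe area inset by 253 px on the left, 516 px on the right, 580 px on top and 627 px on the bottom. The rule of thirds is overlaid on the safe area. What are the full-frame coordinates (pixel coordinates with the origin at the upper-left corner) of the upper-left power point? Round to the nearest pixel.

Content width = 5639 − 253 − 516 = 4870 px; content height = 4350 − 580 − 627 = 3143 px.
Upper-left is one-third across and one-third down within the safe area.
x = 253 + 1 × 4870/3 = 253 + 1623.33 ≈ 1876
y = 580 + 1 × 3143/3 = 580 + 1047.67 ≈ 1628

x = 1876 px, y = 1628 px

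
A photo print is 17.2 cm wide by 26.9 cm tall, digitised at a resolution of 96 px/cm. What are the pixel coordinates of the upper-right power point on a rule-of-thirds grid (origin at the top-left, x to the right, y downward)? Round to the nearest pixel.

In pixels the canvas is 17.2 × 96 = 1651.2 wide and 26.9 × 96 = 2582.4 tall.
The upper-right point is two-thirds across and one-third down:
x = 2 × 1651.2/3 ≈ 1101; y = 1 × 2582.4/3 ≈ 861.

(1101, 861)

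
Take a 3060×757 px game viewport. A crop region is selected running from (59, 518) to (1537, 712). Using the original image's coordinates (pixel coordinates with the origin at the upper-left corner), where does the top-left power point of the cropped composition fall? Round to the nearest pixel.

(552, 583)

Crop width = 1537 − 59 = 1478 px; one third is 492.67 px.
Crop height = 712 − 518 = 194 px; one third is 64.67 px.
The top-left point is one-third across and one-third down within the crop:
x = 59 + 1 × 492.67 ≈ 552; y = 518 + 1 × 64.67 ≈ 583.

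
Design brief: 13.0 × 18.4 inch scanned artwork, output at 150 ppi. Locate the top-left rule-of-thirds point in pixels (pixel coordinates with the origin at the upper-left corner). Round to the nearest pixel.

x = 650 px, y = 920 px

In pixels the canvas is 13.0 × 150 = 1950 wide and 18.4 × 150 = 2760 tall.
The top-left point is one-third across and one-third down:
x = 1 × 1950/3 ≈ 650; y = 1 × 2760/3 ≈ 920.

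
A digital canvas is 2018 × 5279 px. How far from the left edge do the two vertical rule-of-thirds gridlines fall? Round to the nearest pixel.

2018 / 3 = 672.67, so the vertical lines sit at one and two thirds of 2018.

673 px and 1345 px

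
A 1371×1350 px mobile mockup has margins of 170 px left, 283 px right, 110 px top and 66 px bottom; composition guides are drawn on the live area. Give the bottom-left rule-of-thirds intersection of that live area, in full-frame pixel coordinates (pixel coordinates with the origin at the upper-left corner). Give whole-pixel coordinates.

(476, 893)

Content width = 1371 − 170 − 283 = 918 px; content height = 1350 − 110 − 66 = 1174 px.
Bottom-left is one-third across and two-thirds down within the live area.
x = 170 + 1 × 918/3 = 170 + 306.00 ≈ 476
y = 110 + 2 × 1174/3 = 110 + 782.67 ≈ 893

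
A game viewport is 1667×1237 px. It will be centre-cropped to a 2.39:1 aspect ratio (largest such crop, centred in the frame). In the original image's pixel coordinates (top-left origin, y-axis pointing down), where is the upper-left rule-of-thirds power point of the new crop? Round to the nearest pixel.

1667/1237 < 2.39/1, so the 2.39:1 crop keeps the full width 1667 and trims height to 1667 × 1/2.39 = 697.49 px.
Top offset = (1237 − 697.49)/2 = 269.76 px; left offset = 0.
Upper-left is one-third across and one-third down within the crop:
x = 0.00 + 1 × 1667.00/3 ≈ 556; y = 269.76 + 1 × 697.49/3 ≈ 502.

x = 556 px, y = 502 px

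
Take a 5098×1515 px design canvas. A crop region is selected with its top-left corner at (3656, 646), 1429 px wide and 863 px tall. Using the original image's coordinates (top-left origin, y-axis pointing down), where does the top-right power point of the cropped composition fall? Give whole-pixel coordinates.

(4609, 934)

One third of the crop width 1429 is 476.33 px.
One third of the crop height 863 is 287.67 px.
The top-right point is two-thirds across and one-third down within the crop:
x = 3656 + 2 × 476.33 ≈ 4609; y = 646 + 1 × 287.67 ≈ 934.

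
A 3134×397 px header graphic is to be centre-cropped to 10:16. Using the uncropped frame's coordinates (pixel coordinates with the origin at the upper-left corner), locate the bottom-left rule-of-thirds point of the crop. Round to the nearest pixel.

(1526, 265)

3134/397 > 10/16, so the 10:16 crop keeps the full height 397 and trims width to 397 × 10/16 = 248.12 px.
Left offset = (3134 − 248.12)/2 = 1442.94 px; top offset = 0.
Bottom-left is one-third across and two-thirds down within the crop:
x = 1442.94 + 1 × 248.12/3 ≈ 1526; y = 0.00 + 2 × 397.00/3 ≈ 265.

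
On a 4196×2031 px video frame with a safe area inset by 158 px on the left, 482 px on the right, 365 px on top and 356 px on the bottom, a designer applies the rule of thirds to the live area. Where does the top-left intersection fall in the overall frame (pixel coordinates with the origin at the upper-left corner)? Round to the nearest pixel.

(1343, 802)

Content width = 4196 − 158 − 482 = 3556 px; content height = 2031 − 365 − 356 = 1310 px.
Top-left is one-third across and one-third down within the live area.
x = 158 + 1 × 3556/3 = 158 + 1185.33 ≈ 1343
y = 365 + 1 × 1310/3 = 365 + 436.67 ≈ 802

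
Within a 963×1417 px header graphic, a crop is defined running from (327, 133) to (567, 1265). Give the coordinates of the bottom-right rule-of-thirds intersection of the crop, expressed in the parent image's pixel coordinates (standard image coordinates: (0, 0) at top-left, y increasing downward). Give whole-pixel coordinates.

x = 487 px, y = 888 px

Crop width = 567 − 327 = 240 px; one third is 80.00 px.
Crop height = 1265 − 133 = 1132 px; one third is 377.33 px.
The bottom-right point is two-thirds across and two-thirds down within the crop:
x = 327 + 2 × 80.00 ≈ 487; y = 133 + 2 × 377.33 ≈ 888.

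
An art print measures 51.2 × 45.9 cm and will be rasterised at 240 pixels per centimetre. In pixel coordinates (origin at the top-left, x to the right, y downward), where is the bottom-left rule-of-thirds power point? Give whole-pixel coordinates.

x = 4096 px, y = 7344 px

In pixels the canvas is 51.2 × 240 = 12288 wide and 45.9 × 240 = 11016 tall.
The bottom-left point is one-third across and two-thirds down:
x = 1 × 12288/3 ≈ 4096; y = 2 × 11016/3 ≈ 7344.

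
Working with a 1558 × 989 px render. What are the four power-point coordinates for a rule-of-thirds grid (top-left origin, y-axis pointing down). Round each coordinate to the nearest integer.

(519, 330), (1039, 330), (519, 659), (1039, 659)

One third of 1558 is 519.33; one third of 989 is 329.67.
Vertical third lines at x = 519 and x = 1039; horizontal third lines at y = 330 and y = 659.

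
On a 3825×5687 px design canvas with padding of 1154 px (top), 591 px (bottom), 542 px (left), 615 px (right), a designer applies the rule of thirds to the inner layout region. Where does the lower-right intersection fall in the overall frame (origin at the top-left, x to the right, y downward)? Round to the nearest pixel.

Content width = 3825 − 542 − 615 = 2668 px; content height = 5687 − 1154 − 591 = 3942 px.
Lower-right is two-thirds across and two-thirds down within the inner layout region.
x = 542 + 2 × 2668/3 = 542 + 1778.67 ≈ 2321
y = 1154 + 2 × 3942/3 = 1154 + 2628.00 ≈ 3782

x = 2321 px, y = 3782 px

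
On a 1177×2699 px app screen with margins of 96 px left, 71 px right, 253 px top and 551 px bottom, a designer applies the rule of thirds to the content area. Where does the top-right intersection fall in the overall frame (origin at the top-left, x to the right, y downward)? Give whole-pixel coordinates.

(769, 885)

Content width = 1177 − 96 − 71 = 1010 px; content height = 2699 − 253 − 551 = 1895 px.
Top-right is two-thirds across and one-third down within the content area.
x = 96 + 2 × 1010/3 = 96 + 673.33 ≈ 769
y = 253 + 1 × 1895/3 = 253 + 631.67 ≈ 885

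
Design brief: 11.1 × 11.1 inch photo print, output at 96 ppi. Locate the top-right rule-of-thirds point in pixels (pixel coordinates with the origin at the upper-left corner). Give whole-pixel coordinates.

In pixels the canvas is 11.1 × 96 = 1065.6 wide and 11.1 × 96 = 1065.6 tall.
The top-right point is two-thirds across and one-third down:
x = 2 × 1065.6/3 ≈ 710; y = 1 × 1065.6/3 ≈ 355.

(710, 355)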